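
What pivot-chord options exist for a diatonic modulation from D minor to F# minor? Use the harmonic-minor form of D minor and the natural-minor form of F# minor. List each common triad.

A

Triads in D minor (harmonic minor): Dm (i), Edim (ii°), Faug (III+), Gm (iv), A (V), Bb (VI), C#dim (vii°).
Triads in F# minor (natural minor): F#m (i), G#dim (ii°), A (III), Bm (iv), C#m (v), D (VI), E (VII).
Shared triads with their functions: A (V in D minor, III in F# minor).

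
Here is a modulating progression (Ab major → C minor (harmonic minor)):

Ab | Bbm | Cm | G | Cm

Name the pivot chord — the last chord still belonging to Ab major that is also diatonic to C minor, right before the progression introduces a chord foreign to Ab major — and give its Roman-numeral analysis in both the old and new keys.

Chords diatonic to Ab major: Ab, Bbm, Cm, Db, Eb, Fm, Gdim.
Reading the progression, the first chord not in that set is G, so the modulation leaves Ab major there.
The chord immediately before G is Cm, which is diatonic to both keys: iii in Ab major and i in C minor.

Cm — iii in Ab major, i in C minor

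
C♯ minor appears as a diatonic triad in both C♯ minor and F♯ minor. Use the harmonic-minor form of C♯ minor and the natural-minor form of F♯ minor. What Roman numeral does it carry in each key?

i in C♯ minor; v in F♯ minor

The scale of C♯ minor (harmonic minor) is C♯ D♯ E F♯ G♯ A B♯; C♯ is degree 1, and the triad built there (C♯-E-G♯) is minor, so it is i.
The scale of F♯ minor (natural minor) is F♯ G♯ A B C♯ D E; C♯ is degree 5, and the triad built there (C♯-E-G♯) is minor, so it is v.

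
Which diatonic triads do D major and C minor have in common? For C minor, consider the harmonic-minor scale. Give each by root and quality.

Triads in D major: D (I), Em (ii), F#m (iii), G (IV), A (V), Bm (vi), C#dim (vii°).
Triads in C minor (harmonic minor): Cm (i), Ddim (ii°), Ebaug (III+), Fm (iv), G (V), Ab (VI), Bdim (vii°).
Shared triads with their functions: G (IV in D major, V in C minor).

G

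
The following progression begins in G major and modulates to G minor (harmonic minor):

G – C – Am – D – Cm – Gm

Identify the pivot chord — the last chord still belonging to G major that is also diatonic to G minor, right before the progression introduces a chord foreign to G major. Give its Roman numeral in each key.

Chords diatonic to G major: G, Am, Bm, C, D, Em, F#dim.
Reading the progression, the first chord not in that set is Cm, so the modulation leaves G major there.
The chord immediately before Cm is D, which is diatonic to both keys: V in G major and V in G minor.

D — V in G major, V in G minor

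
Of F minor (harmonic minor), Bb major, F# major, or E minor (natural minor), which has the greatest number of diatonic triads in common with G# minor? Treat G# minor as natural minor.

F# major

Triads of G# minor (natural minor): G#m (i), A#dim (ii°), B (III), C#m (iv), D#m (v), E (VI), F# (VII).
F minor (harmonic minor) shares 0: none.
Bb major shares 0: none.
F# major shares 4: G#m, B, D#m, F#.
E minor (natural minor) shares 0: none.
The most common triads (4) are shared with F# major.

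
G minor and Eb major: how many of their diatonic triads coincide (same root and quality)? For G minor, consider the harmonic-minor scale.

Diatonic triads of G minor (harmonic minor): Gm (i), Adim (ii°), Bbaug (III+), Cm (iv), D (V), Eb (VI), F#dim (vii°).
Diatonic triads of Eb major: Eb (I), Fm (ii), Gm (iii), Ab (IV), Bb (V), Cm (vi), Ddim (vii°).
Matching root and quality in both lists: Gm, Cm, Eb.
That gives 3 common triads.

3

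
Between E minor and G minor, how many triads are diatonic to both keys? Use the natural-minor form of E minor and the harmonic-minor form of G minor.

Diatonic triads of E minor (natural minor): Em (i), F#dim (ii°), G (III), Am (iv), Bm (v), C (VI), D (VII).
Diatonic triads of G minor (harmonic minor): Gm (i), Adim (ii°), Bbaug (III+), Cm (iv), D (V), Eb (VI), F#dim (vii°).
Matching root and quality in both lists: F#dim, D.
That gives 2 common triads.

2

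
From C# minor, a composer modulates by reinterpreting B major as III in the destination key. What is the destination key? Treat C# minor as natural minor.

The numeral III denotes a major triad on scale degree 3. With B on degree 3, the tonic of the new key is G#.
Degree 3 carries a major triad in natural-minor keys, so the destination is G# minor.
Check: the diatonic triads of G# minor (natural minor) are G#m (i), A#dim (ii°), B (III), C#m (iv), D#m (v), E (VI), F# (VII) — B major is indeed III.

G# minor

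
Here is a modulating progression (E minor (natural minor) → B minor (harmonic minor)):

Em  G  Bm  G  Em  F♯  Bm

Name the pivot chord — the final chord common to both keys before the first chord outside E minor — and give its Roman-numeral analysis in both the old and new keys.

Chords diatonic to E minor: Em, F♯dim, G, Am, Bm, C, D.
Reading the progression, the first chord not in that set is F♯, so the modulation leaves E minor there.
The chord immediately before F♯ is Em, which is diatonic to both keys: i in E minor and iv in B minor.

Em — i in E minor, iv in B minor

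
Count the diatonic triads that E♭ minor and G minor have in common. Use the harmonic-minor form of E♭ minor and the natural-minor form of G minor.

1

Diatonic triads of E♭ minor (harmonic minor): E♭m (i), Fdim (ii°), G♭aug (III+), A♭m (iv), B♭ (V), C♭ (VI), Ddim (vii°).
Diatonic triads of G minor (natural minor): Gm (i), Adim (ii°), B♭ (III), Cm (iv), Dm (v), E♭ (VI), F (VII).
Matching root and quality in both lists: B♭.
That gives 1 common triad.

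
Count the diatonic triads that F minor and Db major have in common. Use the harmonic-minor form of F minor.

3

Diatonic triads of F minor (harmonic minor): F minor (i), G diminished (ii°), Ab augmented (III+), Bb minor (iv), C major (V), Db major (VI), E diminished (vii°).
Diatonic triads of Db major: Db major (I), Eb minor (ii), F minor (iii), Gb major (IV), Ab major (V), Bb minor (vi), C diminished (vii°).
Matching root and quality in both lists: F minor, Bb minor, Db major.
That gives 3 common triads.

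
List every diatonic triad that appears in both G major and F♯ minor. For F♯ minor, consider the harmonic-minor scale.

Bm, D

Triads in G major: G major (I), A minor (ii), B minor (iii), C major (IV), D major (V), E minor (vi), F♯ diminished (vii°).
Triads in F♯ minor (harmonic minor): F♯ minor (i), G♯ diminished (ii°), A augmented (III+), B minor (iv), C♯ major (V), D major (VI), E♯ diminished (vii°).
Shared triads with their functions: B minor (iii in G major, iv in F♯ minor); D major (V in G major, VI in F♯ minor).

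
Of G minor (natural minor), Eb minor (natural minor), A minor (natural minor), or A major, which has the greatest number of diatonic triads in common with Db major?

Triads of Db major: Db major (I), Eb minor (ii), F minor (iii), Gb major (IV), Ab major (V), Bb minor (vi), C diminished (vii°).
G minor (natural minor) shares 0: none.
Eb minor (natural minor) shares 4: Db, Ebm, Gb, Bbm.
A minor (natural minor) shares 0: none.
A major shares 0: none.
The most common triads (4) are shared with Eb minor.

Eb minor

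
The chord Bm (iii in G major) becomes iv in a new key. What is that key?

The numeral iv denotes a minor triad on scale degree 4. With B on degree 4, the tonic of the new key is F#.
Degree 4 carries a minor triad in minor keys, so the destination is F# minor.
Check: the diatonic triads of F# minor (natural minor) are F#m (i), G#dim (ii°), A (III), Bm (iv), C#m (v), D (VI), E (VII) — Bm is indeed iv.

F# minor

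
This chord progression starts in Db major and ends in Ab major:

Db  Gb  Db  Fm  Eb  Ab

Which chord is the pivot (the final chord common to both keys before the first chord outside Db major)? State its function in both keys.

Fm — iii in Db major, vi in Ab major

Chords diatonic to Db major: Db, Ebm, Fm, Gb, Ab, Bbm, Cdim.
Reading the progression, the first chord not in that set is Eb, so the modulation leaves Db major there.
The chord immediately before Eb is Fm, which is diatonic to both keys: iii in Db major and vi in Ab major.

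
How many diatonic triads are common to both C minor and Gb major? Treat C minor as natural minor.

0

Diatonic triads of C minor (natural minor): Cm (i), Ddim (ii°), Eb (III), Fm (iv), Gm (v), Ab (VI), Bb (VII).
Diatonic triads of Gb major: Gb (I), Abm (ii), Bbm (iii), Cb (IV), Db (V), Ebm (vi), Fdim (vii°).
No triad has the same root and quality in both keys.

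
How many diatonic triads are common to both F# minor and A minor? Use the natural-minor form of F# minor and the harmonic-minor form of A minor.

Diatonic triads of F# minor (natural minor): F# minor (i), G# diminished (ii°), A major (III), B minor (iv), C# minor (v), D major (VI), E major (VII).
Diatonic triads of A minor (harmonic minor): A minor (i), B diminished (ii°), C augmented (III+), D minor (iv), E major (V), F major (VI), G# diminished (vii°).
Matching root and quality in both lists: G# diminished, E major.
That gives 2 common triads.

2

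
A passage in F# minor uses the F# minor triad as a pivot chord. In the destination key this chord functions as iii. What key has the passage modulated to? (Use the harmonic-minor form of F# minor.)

The numeral iii denotes a minor triad on scale degree 3. With F# on degree 3, the tonic of the new key is D.
Degree 3 carries a minor triad in major keys, so the destination is D major.
Check: the diatonic triads of D major are D (I), Em (ii), F#m (iii), G (IV), A (V), Bm (vi), C#dim (vii°) — F# minor is indeed iii.

D major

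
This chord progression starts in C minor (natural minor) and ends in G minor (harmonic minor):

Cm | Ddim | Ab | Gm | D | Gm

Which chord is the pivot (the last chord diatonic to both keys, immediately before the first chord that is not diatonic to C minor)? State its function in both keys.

Gm — v in C minor, i in G minor

Chords diatonic to C minor: Cm, Ddim, Eb, Fm, Gm, Ab, Bb.
Reading the progression, the first chord not in that set is D, so the modulation leaves C minor there.
The chord immediately before D is Gm, which is diatonic to both keys: v in C minor and i in G minor.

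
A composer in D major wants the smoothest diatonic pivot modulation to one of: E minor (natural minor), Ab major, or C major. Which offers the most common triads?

E minor

Triads of D major: D major (I), E minor (ii), F# minor (iii), G major (IV), A major (V), B minor (vi), C# diminished (vii°).
E minor (natural minor) shares 4: D, Em, G, Bm.
Ab major shares 0: none.
C major shares 2: Em, G.
The most common triads (4) are shared with E minor.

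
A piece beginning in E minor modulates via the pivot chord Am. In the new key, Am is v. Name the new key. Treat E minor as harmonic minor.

D minor

The numeral v denotes a minor triad on scale degree 5. With A on degree 5, the tonic of the new key is D.
Degree 5 carries a minor triad in natural-minor keys, so the destination is D minor.
Check: the diatonic triads of D minor (natural minor) are Dm (i), Edim (ii°), F (III), Gm (iv), Am (v), Bb (VI), C (VII) — Am is indeed v.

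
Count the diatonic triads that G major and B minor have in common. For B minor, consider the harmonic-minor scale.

3

Diatonic triads of G major: G (I), Am (ii), Bm (iii), C (IV), D (V), Em (vi), F#dim (vii°).
Diatonic triads of B minor (harmonic minor): Bm (i), C#dim (ii°), Daug (III+), Em (iv), F# (V), G (VI), A#dim (vii°).
Matching root and quality in both lists: G, Bm, Em.
That gives 3 common triads.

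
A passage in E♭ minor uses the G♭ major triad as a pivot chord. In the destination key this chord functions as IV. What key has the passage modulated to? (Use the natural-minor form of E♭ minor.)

D♭ major

The numeral IV denotes a major triad on scale degree 4. With G♭ on degree 4, the tonic of the new key is D♭.
Degree 4 carries a major triad in major keys, so the destination is D♭ major.
Check: the diatonic triads of D♭ major are D♭ (I), E♭m (ii), Fm (iii), G♭ (IV), A♭ (V), B♭m (vi), Cdim (vii°) — G♭ major is indeed IV.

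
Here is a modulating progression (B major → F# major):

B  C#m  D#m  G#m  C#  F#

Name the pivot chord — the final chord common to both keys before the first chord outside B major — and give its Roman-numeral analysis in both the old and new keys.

G#m — vi in B major, ii in F# major

Chords diatonic to B major: B, C#m, D#m, E, F#, G#m, A#dim.
Reading the progression, the first chord not in that set is C#, so the modulation leaves B major there.
The chord immediately before C# is G#m, which is diatonic to both keys: vi in B major and ii in F# major.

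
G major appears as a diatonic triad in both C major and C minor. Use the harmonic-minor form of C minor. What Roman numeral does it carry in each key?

V in C major; V in C minor

The scale of C major is C D E F G A B; G is degree 5, and the triad built there (G-B-D) is major, so it is V.
The scale of C minor (harmonic minor) is C D Eb F G Ab B; G is degree 5, and the triad built there (G-B-D) is major, so it is V.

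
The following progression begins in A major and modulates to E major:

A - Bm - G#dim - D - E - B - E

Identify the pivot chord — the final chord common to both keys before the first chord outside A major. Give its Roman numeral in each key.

E — V in A major, I in E major

Chords diatonic to A major: A, Bm, C#m, D, E, F#m, G#dim.
Reading the progression, the first chord not in that set is B, so the modulation leaves A major there.
The chord immediately before B is E, which is diatonic to both keys: V in A major and I in E major.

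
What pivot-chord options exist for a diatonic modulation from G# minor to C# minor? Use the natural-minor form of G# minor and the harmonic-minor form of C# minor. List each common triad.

C#m

Triads in G# minor (natural minor): G#m (i), A#dim (ii°), B (III), C#m (iv), D#m (v), E (VI), F# (VII).
Triads in C# minor (harmonic minor): C#m (i), D#dim (ii°), Eaug (III+), F#m (iv), G# (V), A (VI), B#dim (vii°).
Shared triads with their functions: C#m (iv in G# minor, i in C# minor).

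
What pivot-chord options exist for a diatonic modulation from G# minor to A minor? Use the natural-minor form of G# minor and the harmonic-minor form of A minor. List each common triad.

E

Triads in G# minor (natural minor): G# minor (i), A# diminished (ii°), B major (III), C# minor (iv), D# minor (v), E major (VI), F# major (VII).
Triads in A minor (harmonic minor): A minor (i), B diminished (ii°), C augmented (III+), D minor (iv), E major (V), F major (VI), G# diminished (vii°).
Shared triads with their functions: E major (VI in G# minor, V in A minor).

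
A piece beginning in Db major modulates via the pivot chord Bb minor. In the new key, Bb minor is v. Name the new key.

Eb minor

The numeral v denotes a minor triad on scale degree 5. With Bb on degree 5, the tonic of the new key is Eb.
Degree 5 carries a minor triad in natural-minor keys, so the destination is Eb minor.
Check: the diatonic triads of Eb minor (natural minor) are Ebm (i), Fdim (ii°), Gb (III), Abm (iv), Bbm (v), Cb (VI), Db (VII) — Bb minor is indeed v.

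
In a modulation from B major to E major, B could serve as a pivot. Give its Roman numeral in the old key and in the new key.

The scale of B major is B C# D# E F# G# A#; B is degree 1, and the triad built there (B-D#-F#) is major, so it is I.
The scale of E major is E F# G# A B C# D#; B is degree 5, and the triad built there (B-D#-F#) is major, so it is V.

I in B major; V in E major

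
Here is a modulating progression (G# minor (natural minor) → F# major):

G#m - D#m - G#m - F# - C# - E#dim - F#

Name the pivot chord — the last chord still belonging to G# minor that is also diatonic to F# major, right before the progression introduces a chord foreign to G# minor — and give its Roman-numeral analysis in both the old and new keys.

F# — VII in G# minor, I in F# major

Chords diatonic to G# minor: G#m, A#dim, B, C#m, D#m, E, F#.
Reading the progression, the first chord not in that set is C#, so the modulation leaves G# minor there.
The chord immediately before C# is F#, which is diatonic to both keys: VII in G# minor and I in F# major.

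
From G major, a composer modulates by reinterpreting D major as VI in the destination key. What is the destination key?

The numeral VI denotes a major triad on scale degree 6. With D on degree 6, the tonic of the new key is F#.
Degree 6 carries a major triad in minor keys, so the destination is F# minor.
Check: the diatonic triads of F# minor (natural minor) are F#m (i), G#dim (ii°), A (III), Bm (iv), C#m (v), D (VI), E (VII) — D major is indeed VI.

F# minor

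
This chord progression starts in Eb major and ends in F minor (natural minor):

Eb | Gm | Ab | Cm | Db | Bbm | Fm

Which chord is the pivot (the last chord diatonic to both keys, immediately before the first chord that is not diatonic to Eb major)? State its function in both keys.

Chords diatonic to Eb major: Eb, Fm, Gm, Ab, Bb, Cm, Ddim.
Reading the progression, the first chord not in that set is Db, so the modulation leaves Eb major there.
The chord immediately before Db is Cm, which is diatonic to both keys: vi in Eb major and v in F minor.

Cm — vi in Eb major, v in F minor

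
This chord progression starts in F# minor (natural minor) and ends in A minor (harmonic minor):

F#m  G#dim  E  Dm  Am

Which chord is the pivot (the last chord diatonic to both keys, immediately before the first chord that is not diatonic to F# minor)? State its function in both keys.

Chords diatonic to F# minor: F#m, G#dim, A, Bm, C#m, D, E.
Reading the progression, the first chord not in that set is Dm, so the modulation leaves F# minor there.
The chord immediately before Dm is E, which is diatonic to both keys: VII in F# minor and V in A minor.

E — VII in F# minor, V in A minor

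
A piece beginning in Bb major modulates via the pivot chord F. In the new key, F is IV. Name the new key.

C major

The numeral IV denotes a major triad on scale degree 4. With F on degree 4, the tonic of the new key is C.
Degree 4 carries a major triad in major keys, so the destination is C major.
Check: the diatonic triads of C major are C (I), Dm (ii), Em (iii), F (IV), G (V), Am (vi), Bdim (vii°) — F is indeed IV.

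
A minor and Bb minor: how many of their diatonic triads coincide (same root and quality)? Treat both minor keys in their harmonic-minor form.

1

Diatonic triads of A minor (harmonic minor): A minor (i), B diminished (ii°), C augmented (III+), D minor (iv), E major (V), F major (VI), G# diminished (vii°).
Diatonic triads of Bb minor (harmonic minor): Bb minor (i), C diminished (ii°), Db augmented (III+), Eb minor (iv), F major (V), Gb major (VI), A diminished (vii°).
Matching root and quality in both lists: F major.
That gives 1 common triad.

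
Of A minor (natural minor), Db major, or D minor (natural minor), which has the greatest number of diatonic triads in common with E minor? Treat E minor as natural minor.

Triads of E minor (natural minor): E minor (i), F# diminished (ii°), G major (III), A minor (iv), B minor (v), C major (VI), D major (VII).
A minor (natural minor) shares 4: Em, G, Am, C.
Db major shares 0: none.
D minor (natural minor) shares 2: Am, C.
The most common triads (4) are shared with A minor.

A minor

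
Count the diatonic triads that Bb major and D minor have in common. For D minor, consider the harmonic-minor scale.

3

Diatonic triads of Bb major: Bb (I), Cm (ii), Dm (iii), Eb (IV), F (V), Gm (vi), Adim (vii°).
Diatonic triads of D minor (harmonic minor): Dm (i), Edim (ii°), Faug (III+), Gm (iv), A (V), Bb (VI), C#dim (vii°).
Matching root and quality in both lists: Bb, Dm, Gm.
That gives 3 common triads.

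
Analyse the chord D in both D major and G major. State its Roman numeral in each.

The scale of D major is D E F# G A B C#; D is degree 1, and the triad built there (D-F#-A) is major, so it is I.
The scale of G major is G A B C D E F#; D is degree 5, and the triad built there (D-F#-A) is major, so it is V.

I in D major; V in G major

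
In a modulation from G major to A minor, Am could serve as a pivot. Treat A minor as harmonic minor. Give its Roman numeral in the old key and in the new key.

The scale of G major is G A B C D E F#; A is degree 2, and the triad built there (A-C-E) is minor, so it is ii.
The scale of A minor (harmonic minor) is A B C D E F G#; A is degree 1, and the triad built there (A-C-E) is minor, so it is i.

ii in G major; i in A minor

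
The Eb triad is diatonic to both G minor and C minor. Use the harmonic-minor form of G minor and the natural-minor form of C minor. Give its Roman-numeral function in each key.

VI in G minor; III in C minor

The scale of G minor (harmonic minor) is G A Bb C D Eb F#; Eb is degree 6, and the triad built there (Eb-G-Bb) is major, so it is VI.
The scale of C minor (natural minor) is C D Eb F G Ab Bb; Eb is degree 3, and the triad built there (Eb-G-Bb) is major, so it is III.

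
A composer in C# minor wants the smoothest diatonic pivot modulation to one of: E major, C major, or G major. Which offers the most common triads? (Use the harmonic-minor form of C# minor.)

Triads of C# minor (harmonic minor): C#m (i), D#dim (ii°), Eaug (III+), F#m (iv), G# (V), A (VI), B#dim (vii°).
E major shares 4: C#m, D#dim, F#m, A.
C major shares 0: none.
G major shares 0: none.
The most common triads (4) are shared with E major.

E major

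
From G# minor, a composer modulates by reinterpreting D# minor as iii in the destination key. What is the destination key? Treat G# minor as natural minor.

The numeral iii denotes a minor triad on scale degree 3. With D# on degree 3, the tonic of the new key is B.
Degree 3 carries a minor triad in major keys, so the destination is B major.
Check: the diatonic triads of B major are B (I), C#m (ii), D#m (iii), E (IV), F# (V), G#m (vi), A#dim (vii°) — D# minor is indeed iii.

B major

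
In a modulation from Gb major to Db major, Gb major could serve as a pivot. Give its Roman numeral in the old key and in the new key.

The scale of Gb major is Gb Ab Bb Cb Db Eb F; Gb is degree 1, and the triad built there (Gb-Bb-Db) is major, so it is I.
The scale of Db major is Db Eb F Gb Ab Bb C; Gb is degree 4, and the triad built there (Gb-Bb-Db) is major, so it is IV.

I in Gb major; IV in Db major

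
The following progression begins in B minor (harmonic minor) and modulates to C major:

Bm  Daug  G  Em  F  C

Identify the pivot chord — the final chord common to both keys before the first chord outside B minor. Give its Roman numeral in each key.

Chords diatonic to B minor: Bm, C♯dim, Daug, Em, F♯, G, A♯dim.
Reading the progression, the first chord not in that set is F, so the modulation leaves B minor there.
The chord immediately before F is Em, which is diatonic to both keys: iv in B minor and iii in C major.

Em — iv in B minor, iii in C major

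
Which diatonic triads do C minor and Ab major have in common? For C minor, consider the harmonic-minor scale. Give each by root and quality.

Triads in C minor (harmonic minor): Cm (i), Ddim (ii°), Ebaug (III+), Fm (iv), G (V), Ab (VI), Bdim (vii°).
Triads in Ab major: Ab (I), Bbm (ii), Cm (iii), Db (IV), Eb (V), Fm (vi), Gdim (vii°).
Shared triads with their functions: Cm (i in C minor, iii in Ab major); Fm (iv in C minor, vi in Ab major); Ab (VI in C minor, I in Ab major).

Cm, Fm, Ab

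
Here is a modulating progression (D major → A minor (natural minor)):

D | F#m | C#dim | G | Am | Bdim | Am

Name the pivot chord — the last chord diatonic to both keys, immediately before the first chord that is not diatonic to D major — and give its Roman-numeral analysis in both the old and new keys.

Chords diatonic to D major: D, Em, F#m, G, A, Bm, C#dim.
Reading the progression, the first chord not in that set is Am, so the modulation leaves D major there.
The chord immediately before Am is G, which is diatonic to both keys: IV in D major and VII in A minor.

G — IV in D major, VII in A minor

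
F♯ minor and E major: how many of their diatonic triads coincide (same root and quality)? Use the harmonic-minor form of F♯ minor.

1

Diatonic triads of F♯ minor (harmonic minor): F♯m (i), G♯dim (ii°), Aaug (III+), Bm (iv), C♯ (V), D (VI), E♯dim (vii°).
Diatonic triads of E major: E (I), F♯m (ii), G♯m (iii), A (IV), B (V), C♯m (vi), D♯dim (vii°).
Matching root and quality in both lists: F♯m.
That gives 1 common triad.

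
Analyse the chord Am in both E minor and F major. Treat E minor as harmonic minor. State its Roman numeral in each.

iv in E minor; iii in F major

The scale of E minor (harmonic minor) is E F♯ G A B C D♯; A is degree 4, and the triad built there (A-C-E) is minor, so it is iv.
The scale of F major is F G A B♭ C D E; A is degree 3, and the triad built there (A-C-E) is minor, so it is iii.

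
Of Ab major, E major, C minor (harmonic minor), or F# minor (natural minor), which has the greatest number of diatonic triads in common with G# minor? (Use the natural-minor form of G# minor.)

Triads of G# minor (natural minor): G#m (i), A#dim (ii°), B (III), C#m (iv), D#m (v), E (VI), F# (VII).
Ab major shares 0: none.
E major shares 4: G#m, B, C#m, E.
C minor (harmonic minor) shares 0: none.
F# minor (natural minor) shares 2: C#m, E.
The most common triads (4) are shared with E major.

E major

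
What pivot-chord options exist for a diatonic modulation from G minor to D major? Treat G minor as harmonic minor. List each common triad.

D

Triads in G minor (harmonic minor): G minor (i), A diminished (ii°), Bb augmented (III+), C minor (iv), D major (V), Eb major (VI), F# diminished (vii°).
Triads in D major: D major (I), E minor (ii), F# minor (iii), G major (IV), A major (V), B minor (vi), C# diminished (vii°).
Shared triads with their functions: D major (V in G minor, I in D major).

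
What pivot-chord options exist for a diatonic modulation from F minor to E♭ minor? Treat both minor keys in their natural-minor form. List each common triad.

B♭m, D♭

Triads in F minor (natural minor): F minor (i), G diminished (ii°), A♭ major (III), B♭ minor (iv), C minor (v), D♭ major (VI), E♭ major (VII).
Triads in E♭ minor (natural minor): E♭ minor (i), F diminished (ii°), G♭ major (III), A♭ minor (iv), B♭ minor (v), C♭ major (VI), D♭ major (VII).
Shared triads with their functions: B♭ minor (iv in F minor, v in E♭ minor); D♭ major (VI in F minor, VII in E♭ minor).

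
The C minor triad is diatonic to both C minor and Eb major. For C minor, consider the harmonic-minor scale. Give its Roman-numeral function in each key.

The scale of C minor (harmonic minor) is C D Eb F G Ab B; C is degree 1, and the triad built there (C-Eb-G) is minor, so it is i.
The scale of Eb major is Eb F G Ab Bb C D; C is degree 6, and the triad built there (C-Eb-G) is minor, so it is vi.

i in C minor; vi in Eb major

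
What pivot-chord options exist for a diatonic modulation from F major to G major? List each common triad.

Triads in F major: F major (I), G minor (ii), A minor (iii), Bb major (IV), C major (V), D minor (vi), E diminished (vii°).
Triads in G major: G major (I), A minor (ii), B minor (iii), C major (IV), D major (V), E minor (vi), F# diminished (vii°).
Shared triads with their functions: A minor (iii in F major, ii in G major); C major (V in F major, IV in G major).

Am, C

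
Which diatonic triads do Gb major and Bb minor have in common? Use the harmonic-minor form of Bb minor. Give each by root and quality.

Triads in Gb major: Gb (I), Abm (ii), Bbm (iii), Cb (IV), Db (V), Ebm (vi), Fdim (vii°).
Triads in Bb minor (harmonic minor): Bbm (i), Cdim (ii°), Dbaug (III+), Ebm (iv), F (V), Gb (VI), Adim (vii°).
Shared triads with their functions: Gb (I in Gb major, VI in Bb minor); Bbm (iii in Gb major, i in Bb minor); Ebm (vi in Gb major, iv in Bb minor).

Gb, Bbm, Ebm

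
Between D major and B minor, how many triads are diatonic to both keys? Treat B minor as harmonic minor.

4

Diatonic triads of D major: D (I), Em (ii), F♯m (iii), G (IV), A (V), Bm (vi), C♯dim (vii°).
Diatonic triads of B minor (harmonic minor): Bm (i), C♯dim (ii°), Daug (III+), Em (iv), F♯ (V), G (VI), A♯dim (vii°).
Matching root and quality in both lists: Em, G, Bm, C♯dim.
That gives 4 common triads.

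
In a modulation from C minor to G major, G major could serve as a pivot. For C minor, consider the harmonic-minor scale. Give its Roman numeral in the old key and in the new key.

The scale of C minor (harmonic minor) is C D Eb F G Ab B; G is degree 5, and the triad built there (G-B-D) is major, so it is V.
The scale of G major is G A B C D E F#; G is degree 1, and the triad built there (G-B-D) is major, so it is I.

V in C minor; I in G major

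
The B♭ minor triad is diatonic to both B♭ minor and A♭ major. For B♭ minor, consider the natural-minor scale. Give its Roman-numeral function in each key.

i in B♭ minor; ii in A♭ major

The scale of B♭ minor (natural minor) is B♭ C D♭ E♭ F G♭ A♭; B♭ is degree 1, and the triad built there (B♭-D♭-F) is minor, so it is i.
The scale of A♭ major is A♭ B♭ C D♭ E♭ F G; B♭ is degree 2, and the triad built there (B♭-D♭-F) is minor, so it is ii.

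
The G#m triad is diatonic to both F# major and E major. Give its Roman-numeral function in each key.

The scale of F# major is F# G# A# B C# D# E#; G# is degree 2, and the triad built there (G#-B-D#) is minor, so it is ii.
The scale of E major is E F# G# A B C# D#; G# is degree 3, and the triad built there (G#-B-D#) is minor, so it is iii.

ii in F# major; iii in E major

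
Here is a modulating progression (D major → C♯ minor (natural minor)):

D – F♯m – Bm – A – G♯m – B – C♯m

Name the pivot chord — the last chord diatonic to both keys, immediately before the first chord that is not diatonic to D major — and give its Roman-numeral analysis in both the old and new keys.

A — V in D major, VI in C♯ minor

Chords diatonic to D major: D, Em, F♯m, G, A, Bm, C♯dim.
Reading the progression, the first chord not in that set is G♯m, so the modulation leaves D major there.
The chord immediately before G♯m is A, which is diatonic to both keys: V in D major and VI in C♯ minor.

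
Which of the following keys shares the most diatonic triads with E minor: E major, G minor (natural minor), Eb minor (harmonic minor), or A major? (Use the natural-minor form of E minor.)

Triads of E minor (natural minor): E minor (i), F# diminished (ii°), G major (III), A minor (iv), B minor (v), C major (VI), D major (VII).
E major shares 0: none.
G minor (natural minor) shares 0: none.
Eb minor (harmonic minor) shares 0: none.
A major shares 2: Bm, D.
The most common triads (2) are shared with A major.

A major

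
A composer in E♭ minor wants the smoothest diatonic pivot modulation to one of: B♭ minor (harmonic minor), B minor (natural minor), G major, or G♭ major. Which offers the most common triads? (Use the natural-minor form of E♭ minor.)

G♭ major

Triads of E♭ minor (natural minor): E♭m (i), Fdim (ii°), G♭ (III), A♭m (iv), B♭m (v), C♭ (VI), D♭ (VII).
B♭ minor (harmonic minor) shares 3: E♭m, G♭, B♭m.
B minor (natural minor) shares 0: none.
G major shares 0: none.
G♭ major shares 7: E♭m, Fdim, G♭, A♭m, B♭m, C♭, D♭.
The most common triads (7) are shared with G♭ major.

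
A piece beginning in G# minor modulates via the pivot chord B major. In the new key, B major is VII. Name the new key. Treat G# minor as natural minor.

C# minor

The numeral VII denotes a major triad on scale degree 7. With B on degree 7, the tonic of the new key is C#.
Degree 7 carries a major triad in natural-minor keys, so the destination is C# minor.
Check: the diatonic triads of C# minor (natural minor) are C#m (i), D#dim (ii°), E (III), F#m (iv), G#m (v), A (VI), B (VII) — B major is indeed VII.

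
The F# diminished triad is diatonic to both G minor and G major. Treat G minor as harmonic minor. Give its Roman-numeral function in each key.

The scale of G minor (harmonic minor) is G A Bb C D Eb F#; F# is degree 7, and the triad built there (F#-A-C) is diminished, so it is vii°.
The scale of G major is G A B C D E F#; F# is degree 7, and the triad built there (F#-A-C) is diminished, so it is vii°.

vii° in G minor; vii° in G major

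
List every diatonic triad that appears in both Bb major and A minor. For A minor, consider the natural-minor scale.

Dm, F

Triads in Bb major: Bb major (I), C minor (ii), D minor (iii), Eb major (IV), F major (V), G minor (vi), A diminished (vii°).
Triads in A minor (natural minor): A minor (i), B diminished (ii°), C major (III), D minor (iv), E minor (v), F major (VI), G major (VII).
Shared triads with their functions: D minor (iii in Bb major, iv in A minor); F major (V in Bb major, VI in A minor).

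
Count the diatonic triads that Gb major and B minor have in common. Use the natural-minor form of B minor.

Diatonic triads of Gb major: Gb (I), Abm (ii), Bbm (iii), Cb (IV), Db (V), Ebm (vi), Fdim (vii°).
Diatonic triads of B minor (natural minor): Bm (i), C#dim (ii°), D (III), Em (iv), F#m (v), G (VI), A (VII).
No triad has the same root and quality in both keys.

0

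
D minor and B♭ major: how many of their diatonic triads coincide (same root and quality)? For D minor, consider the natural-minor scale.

4

Diatonic triads of D minor (natural minor): D minor (i), E diminished (ii°), F major (III), G minor (iv), A minor (v), B♭ major (VI), C major (VII).
Diatonic triads of B♭ major: B♭ major (I), C minor (ii), D minor (iii), E♭ major (IV), F major (V), G minor (vi), A diminished (vii°).
Matching root and quality in both lists: D minor, F major, G minor, B♭ major.
That gives 4 common triads.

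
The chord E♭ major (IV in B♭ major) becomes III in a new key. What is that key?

C minor

The numeral III denotes a major triad on scale degree 3. With E♭ on degree 3, the tonic of the new key is C.
Degree 3 carries a major triad in natural-minor keys, so the destination is C minor.
Check: the diatonic triads of C minor (natural minor) are Cm (i), Ddim (ii°), E♭ (III), Fm (iv), Gm (v), A♭ (VI), B♭ (VII) — E♭ major is indeed III.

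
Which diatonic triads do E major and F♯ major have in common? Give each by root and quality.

Triads in E major: E (I), F♯m (ii), G♯m (iii), A (IV), B (V), C♯m (vi), D♯dim (vii°).
Triads in F♯ major: F♯ (I), G♯m (ii), A♯m (iii), B (IV), C♯ (V), D♯m (vi), E♯dim (vii°).
Shared triads with their functions: G♯m (iii in E major, ii in F♯ major); B (V in E major, IV in F♯ major).

G♯m, B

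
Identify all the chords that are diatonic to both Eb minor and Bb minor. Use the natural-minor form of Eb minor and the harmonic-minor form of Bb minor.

Ebm, Gb, Bbm

Triads in Eb minor (natural minor): Ebm (i), Fdim (ii°), Gb (III), Abm (iv), Bbm (v), Cb (VI), Db (VII).
Triads in Bb minor (harmonic minor): Bbm (i), Cdim (ii°), Dbaug (III+), Ebm (iv), F (V), Gb (VI), Adim (vii°).
Shared triads with their functions: Ebm (i in Eb minor, iv in Bb minor); Gb (III in Eb minor, VI in Bb minor); Bbm (v in Eb minor, i in Bb minor).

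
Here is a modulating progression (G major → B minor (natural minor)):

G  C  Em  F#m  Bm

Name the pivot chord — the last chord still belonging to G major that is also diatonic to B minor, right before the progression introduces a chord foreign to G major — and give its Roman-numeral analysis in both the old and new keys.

Chords diatonic to G major: G, Am, Bm, C, D, Em, F#dim.
Reading the progression, the first chord not in that set is F#m, so the modulation leaves G major there.
The chord immediately before F#m is Em, which is diatonic to both keys: vi in G major and iv in B minor.

Em — vi in G major, iv in B minor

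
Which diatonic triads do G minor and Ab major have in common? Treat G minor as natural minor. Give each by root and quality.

Triads in G minor (natural minor): Gm (i), Adim (ii°), Bb (III), Cm (iv), Dm (v), Eb (VI), F (VII).
Triads in Ab major: Ab (I), Bbm (ii), Cm (iii), Db (IV), Eb (V), Fm (vi), Gdim (vii°).
Shared triads with their functions: Cm (iv in G minor, iii in Ab major); Eb (VI in G minor, V in Ab major).

Cm, Eb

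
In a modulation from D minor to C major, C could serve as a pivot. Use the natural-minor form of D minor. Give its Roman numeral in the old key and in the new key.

VII in D minor; I in C major

The scale of D minor (natural minor) is D E F G A Bb C; C is degree 7, and the triad built there (C-E-G) is major, so it is VII.
The scale of C major is C D E F G A B; C is degree 1, and the triad built there (C-E-G) is major, so it is I.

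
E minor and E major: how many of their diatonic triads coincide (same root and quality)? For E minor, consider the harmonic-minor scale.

Diatonic triads of E minor (harmonic minor): Em (i), F#dim (ii°), Gaug (III+), Am (iv), B (V), C (VI), D#dim (vii°).
Diatonic triads of E major: E (I), F#m (ii), G#m (iii), A (IV), B (V), C#m (vi), D#dim (vii°).
Matching root and quality in both lists: B, D#dim.
That gives 2 common triads.

2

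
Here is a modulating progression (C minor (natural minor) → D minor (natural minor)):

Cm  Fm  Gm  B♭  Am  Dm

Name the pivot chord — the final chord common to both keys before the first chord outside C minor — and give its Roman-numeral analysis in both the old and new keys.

Chords diatonic to C minor: Cm, Ddim, E♭, Fm, Gm, A♭, B♭.
Reading the progression, the first chord not in that set is Am, so the modulation leaves C minor there.
The chord immediately before Am is B♭, which is diatonic to both keys: VII in C minor and VI in D minor.

B♭ — VII in C minor, VI in D minor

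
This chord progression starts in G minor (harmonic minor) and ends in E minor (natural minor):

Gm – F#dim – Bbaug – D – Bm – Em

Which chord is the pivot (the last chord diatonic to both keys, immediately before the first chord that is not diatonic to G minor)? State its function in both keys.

Chords diatonic to G minor: Gm, Adim, Bbaug, Cm, D, Eb, F#dim.
Reading the progression, the first chord not in that set is Bm, so the modulation leaves G minor there.
The chord immediately before Bm is D, which is diatonic to both keys: V in G minor and VII in E minor.

D — V in G minor, VII in E minor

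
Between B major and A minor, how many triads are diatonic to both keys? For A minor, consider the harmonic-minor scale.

1

Diatonic triads of B major: B major (I), C# minor (ii), D# minor (iii), E major (IV), F# major (V), G# minor (vi), A# diminished (vii°).
Diatonic triads of A minor (harmonic minor): A minor (i), B diminished (ii°), C augmented (III+), D minor (iv), E major (V), F major (VI), G# diminished (vii°).
Matching root and quality in both lists: E major.
That gives 1 common triad.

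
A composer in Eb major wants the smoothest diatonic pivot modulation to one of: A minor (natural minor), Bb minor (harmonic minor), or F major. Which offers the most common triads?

F major

Triads of Eb major: Eb major (I), F minor (ii), G minor (iii), Ab major (IV), Bb major (V), C minor (vi), D diminished (vii°).
A minor (natural minor) shares 0: none.
Bb minor (harmonic minor) shares 0: none.
F major shares 2: Gm, Bb.
The most common triads (2) are shared with F major.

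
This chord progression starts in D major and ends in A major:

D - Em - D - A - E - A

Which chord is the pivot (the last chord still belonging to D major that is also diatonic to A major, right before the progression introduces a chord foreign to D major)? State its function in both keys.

Chords diatonic to D major: D, Em, F♯m, G, A, Bm, C♯dim.
Reading the progression, the first chord not in that set is E, so the modulation leaves D major there.
The chord immediately before E is A, which is diatonic to both keys: V in D major and I in A major.

A — V in D major, I in A major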